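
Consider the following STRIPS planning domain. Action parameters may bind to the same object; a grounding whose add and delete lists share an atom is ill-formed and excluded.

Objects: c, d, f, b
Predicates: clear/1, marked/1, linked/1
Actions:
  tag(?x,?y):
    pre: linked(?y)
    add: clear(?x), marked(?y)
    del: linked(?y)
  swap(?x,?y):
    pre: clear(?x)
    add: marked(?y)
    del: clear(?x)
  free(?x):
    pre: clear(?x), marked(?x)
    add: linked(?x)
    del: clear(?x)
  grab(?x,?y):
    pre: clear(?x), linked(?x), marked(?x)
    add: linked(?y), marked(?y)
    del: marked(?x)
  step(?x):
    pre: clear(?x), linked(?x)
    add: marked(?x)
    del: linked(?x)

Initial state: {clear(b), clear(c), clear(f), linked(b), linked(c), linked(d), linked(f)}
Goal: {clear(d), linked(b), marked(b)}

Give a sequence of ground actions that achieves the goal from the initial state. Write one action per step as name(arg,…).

tag(d,c); swap(c,b)

1. tag(d,c)  →  {clear(b), clear(c), clear(d), clear(f), linked(b), linked(d), linked(f), marked(c)}
2. swap(c,b)  →  {clear(b), clear(d), clear(f), linked(b), linked(d), linked(f), marked(b), marked(c)}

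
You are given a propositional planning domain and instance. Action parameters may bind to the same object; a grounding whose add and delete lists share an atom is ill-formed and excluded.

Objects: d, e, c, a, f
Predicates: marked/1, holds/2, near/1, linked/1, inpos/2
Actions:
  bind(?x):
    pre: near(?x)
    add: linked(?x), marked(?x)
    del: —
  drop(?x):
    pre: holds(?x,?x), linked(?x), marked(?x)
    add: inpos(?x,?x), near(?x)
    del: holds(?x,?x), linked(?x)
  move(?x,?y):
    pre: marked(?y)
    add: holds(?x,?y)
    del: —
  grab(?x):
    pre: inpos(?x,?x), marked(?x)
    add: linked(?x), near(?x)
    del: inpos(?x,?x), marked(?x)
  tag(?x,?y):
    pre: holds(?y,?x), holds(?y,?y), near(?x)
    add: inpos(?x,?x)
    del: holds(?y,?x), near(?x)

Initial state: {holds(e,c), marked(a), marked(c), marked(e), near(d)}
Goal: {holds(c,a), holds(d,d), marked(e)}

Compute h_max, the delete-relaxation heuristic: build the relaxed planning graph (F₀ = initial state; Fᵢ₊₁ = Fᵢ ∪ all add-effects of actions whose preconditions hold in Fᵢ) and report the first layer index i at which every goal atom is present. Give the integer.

2

F0 = init (5 atoms)
F1 = F0 ∪ {holds(a,a), holds(a,c), holds(a,e), holds(c,a), holds(c,c), holds(c,e), holds(d,a), holds(d,c), holds(d,e), holds(e,a), holds(e,e), holds(f,a), holds(f,c), holds(f,e), linked(d), marked(d)}  (21 atoms)
F2 = F1 ∪ {holds(a,d), holds(c,d), holds(d,d), holds(e,d), holds(f,d)}  (26 atoms)
goal ⊆ F2  ⇒  h_max = 2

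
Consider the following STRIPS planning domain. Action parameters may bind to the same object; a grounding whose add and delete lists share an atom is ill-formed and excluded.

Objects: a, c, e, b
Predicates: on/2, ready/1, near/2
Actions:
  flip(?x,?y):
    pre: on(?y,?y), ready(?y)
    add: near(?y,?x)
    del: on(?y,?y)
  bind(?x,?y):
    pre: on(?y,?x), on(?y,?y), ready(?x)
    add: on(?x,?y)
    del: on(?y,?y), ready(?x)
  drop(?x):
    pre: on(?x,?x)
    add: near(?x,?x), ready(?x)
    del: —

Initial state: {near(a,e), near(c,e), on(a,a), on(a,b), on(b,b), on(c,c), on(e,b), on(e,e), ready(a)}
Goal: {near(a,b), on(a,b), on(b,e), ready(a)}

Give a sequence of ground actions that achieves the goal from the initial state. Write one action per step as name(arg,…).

flip(b,a); drop(b); bind(b,e)

1. flip(b,a)  →  {near(a,b), near(a,e), near(c,e), on(a,b), on(b,b), on(c,c), on(e,b), on(e,e), ready(a)}
2. drop(b)  →  {near(a,b), near(a,e), near(b,b), near(c,e), on(a,b), on(b,b), on(c,c), on(e,b), on(e,e), ready(a), ready(b)}
3. bind(b,e)  →  {near(a,b), near(a,e), near(b,b), near(c,e), on(a,b), on(b,b), on(b,e), on(c,c), on(e,b), ready(a)}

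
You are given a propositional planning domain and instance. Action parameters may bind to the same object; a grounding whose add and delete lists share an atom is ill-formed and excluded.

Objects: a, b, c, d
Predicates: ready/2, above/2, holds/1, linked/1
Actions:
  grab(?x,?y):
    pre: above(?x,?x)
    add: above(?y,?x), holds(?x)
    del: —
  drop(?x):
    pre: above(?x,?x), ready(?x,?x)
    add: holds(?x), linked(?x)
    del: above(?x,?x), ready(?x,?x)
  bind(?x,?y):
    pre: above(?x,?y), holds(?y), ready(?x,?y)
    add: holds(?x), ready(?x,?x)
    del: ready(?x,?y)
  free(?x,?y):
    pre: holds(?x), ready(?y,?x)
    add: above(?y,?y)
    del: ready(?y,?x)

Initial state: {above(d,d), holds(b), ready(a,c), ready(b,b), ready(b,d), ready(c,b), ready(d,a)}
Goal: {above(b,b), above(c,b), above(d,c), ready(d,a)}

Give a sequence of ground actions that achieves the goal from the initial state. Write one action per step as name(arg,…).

free(b,b); grab(b,c); free(b,c); grab(c,d)

1. free(b,b)  →  {above(b,b), above(d,d), holds(b), ready(a,c), ready(b,d), ready(c,b), ready(d,a)}
2. grab(b,c)  →  {above(b,b), above(c,b), above(d,d), holds(b), ready(a,c), ready(b,d), ready(c,b), ready(d,a)}
3. free(b,c)  →  {above(b,b), above(c,b), above(c,c), above(d,d), holds(b), ready(a,c), ready(b,d), ready(d,a)}
4. grab(c,d)  →  {above(b,b), above(c,b), above(c,c), above(d,c), above(d,d), holds(b), holds(c), ready(a,c), ready(b,d), ready(d,a)}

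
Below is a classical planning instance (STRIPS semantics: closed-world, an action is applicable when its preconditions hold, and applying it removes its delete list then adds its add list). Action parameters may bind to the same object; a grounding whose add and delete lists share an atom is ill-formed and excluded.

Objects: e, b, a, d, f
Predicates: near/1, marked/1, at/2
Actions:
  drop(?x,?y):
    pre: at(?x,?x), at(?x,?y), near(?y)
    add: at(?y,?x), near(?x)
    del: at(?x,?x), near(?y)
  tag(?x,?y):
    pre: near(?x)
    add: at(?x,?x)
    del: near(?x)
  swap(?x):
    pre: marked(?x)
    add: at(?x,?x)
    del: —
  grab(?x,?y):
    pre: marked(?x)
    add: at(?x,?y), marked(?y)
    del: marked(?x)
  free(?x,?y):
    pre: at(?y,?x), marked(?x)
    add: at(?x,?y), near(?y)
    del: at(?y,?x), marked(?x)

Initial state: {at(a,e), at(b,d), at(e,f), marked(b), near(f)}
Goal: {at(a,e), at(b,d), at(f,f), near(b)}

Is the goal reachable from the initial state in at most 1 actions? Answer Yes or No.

1. tag(f,e)  →  {at(a,e), at(b,d), at(e,f), at(f,f), marked(b)}
2. grab(b,e)  →  {at(a,e), at(b,d), at(b,e), at(e,f), at(f,f), marked(e)}
3. free(e,b)  →  {at(a,e), at(b,d), at(e,b), at(e,f), at(f,f), near(b)}
optimal plan length = 3; 3 > 1

No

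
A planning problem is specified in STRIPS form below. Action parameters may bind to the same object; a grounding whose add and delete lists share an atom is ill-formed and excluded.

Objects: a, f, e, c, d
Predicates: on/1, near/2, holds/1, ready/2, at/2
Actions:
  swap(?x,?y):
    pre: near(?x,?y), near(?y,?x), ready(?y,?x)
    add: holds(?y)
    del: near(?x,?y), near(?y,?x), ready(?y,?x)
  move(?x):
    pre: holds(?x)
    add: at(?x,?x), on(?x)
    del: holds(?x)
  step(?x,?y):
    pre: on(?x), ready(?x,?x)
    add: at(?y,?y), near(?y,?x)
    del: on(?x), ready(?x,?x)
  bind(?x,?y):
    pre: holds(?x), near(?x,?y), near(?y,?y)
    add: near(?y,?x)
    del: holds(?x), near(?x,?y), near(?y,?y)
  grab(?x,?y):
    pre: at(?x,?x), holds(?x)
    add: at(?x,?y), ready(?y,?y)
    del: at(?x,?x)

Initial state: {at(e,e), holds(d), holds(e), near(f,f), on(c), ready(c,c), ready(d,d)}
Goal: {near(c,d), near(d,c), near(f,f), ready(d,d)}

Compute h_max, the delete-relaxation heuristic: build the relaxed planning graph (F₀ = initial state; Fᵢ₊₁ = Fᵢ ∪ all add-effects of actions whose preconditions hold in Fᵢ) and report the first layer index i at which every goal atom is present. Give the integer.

2

F0 = init (7 atoms)
F1 = F0 ∪ {at(a,a), at(c,c), at(d,d), at(e,a), at(e,c), at(e,d), at(e,f), at(f,f), near(a,c), near(c,c), near(d,c), near(e,c), near(f,c), on(d), on(e), ready(a,a), ready(f,f)}  (24 atoms)
F2 = F1 ∪ {at(d,a), at(d,c), at(d,e), at(d,f), holds(c), holds(f), near(a,d), near(c,d), near(c,e), near(d,d), near(e,d), near(f,d), ready(e,e)}  (37 atoms)
goal ⊆ F2  ⇒  h_max = 2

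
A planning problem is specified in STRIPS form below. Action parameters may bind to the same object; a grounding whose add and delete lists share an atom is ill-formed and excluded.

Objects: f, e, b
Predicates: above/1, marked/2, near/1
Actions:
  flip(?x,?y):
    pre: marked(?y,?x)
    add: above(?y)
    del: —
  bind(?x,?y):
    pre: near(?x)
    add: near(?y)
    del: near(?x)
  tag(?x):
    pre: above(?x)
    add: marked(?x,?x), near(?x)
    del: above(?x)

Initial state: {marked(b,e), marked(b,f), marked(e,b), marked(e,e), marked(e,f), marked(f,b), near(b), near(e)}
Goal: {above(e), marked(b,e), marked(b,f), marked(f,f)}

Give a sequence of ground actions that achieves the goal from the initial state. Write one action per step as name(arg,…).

flip(f,e); flip(b,f); tag(f)

1. flip(f,e)  →  {above(e), marked(b,e), marked(b,f), marked(e,b), marked(e,e), marked(e,f), marked(f,b), near(b), near(e)}
2. flip(b,f)  →  {above(e), above(f), marked(b,e), marked(b,f), marked(e,b), marked(e,e), marked(e,f), marked(f,b), near(b), near(e)}
3. tag(f)  →  {above(e), marked(b,e), marked(b,f), marked(e,b), marked(e,e), marked(e,f), marked(f,b), marked(f,f), near(b), near(e), near(f)}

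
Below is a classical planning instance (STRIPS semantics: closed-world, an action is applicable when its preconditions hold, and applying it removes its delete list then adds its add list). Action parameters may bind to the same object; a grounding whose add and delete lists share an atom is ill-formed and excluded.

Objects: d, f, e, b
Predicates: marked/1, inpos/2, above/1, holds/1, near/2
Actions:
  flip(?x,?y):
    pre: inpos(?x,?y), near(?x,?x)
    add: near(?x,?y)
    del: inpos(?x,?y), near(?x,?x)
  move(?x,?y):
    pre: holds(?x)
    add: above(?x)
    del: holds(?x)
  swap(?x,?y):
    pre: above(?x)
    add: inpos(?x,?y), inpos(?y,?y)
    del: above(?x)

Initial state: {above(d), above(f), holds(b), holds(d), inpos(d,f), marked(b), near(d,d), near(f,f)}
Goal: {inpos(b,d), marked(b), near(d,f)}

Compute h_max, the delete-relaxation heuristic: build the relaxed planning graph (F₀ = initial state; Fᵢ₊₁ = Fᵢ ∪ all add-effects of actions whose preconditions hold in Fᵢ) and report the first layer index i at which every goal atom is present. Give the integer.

F0 = init (8 atoms)
F1 = F0 ∪ {above(b), inpos(b,b), inpos(d,b), inpos(d,d), inpos(d,e), inpos(e,e), inpos(f,b), inpos(f,d), inpos(f,e), inpos(f,f), near(d,f)}  (19 atoms)
F2 = F1 ∪ {inpos(b,d), inpos(b,e), inpos(b,f), near(d,b), near(d,e), near(f,b), near(f,d), near(f,e)}  (27 atoms)
goal ⊆ F2  ⇒  h_max = 2

2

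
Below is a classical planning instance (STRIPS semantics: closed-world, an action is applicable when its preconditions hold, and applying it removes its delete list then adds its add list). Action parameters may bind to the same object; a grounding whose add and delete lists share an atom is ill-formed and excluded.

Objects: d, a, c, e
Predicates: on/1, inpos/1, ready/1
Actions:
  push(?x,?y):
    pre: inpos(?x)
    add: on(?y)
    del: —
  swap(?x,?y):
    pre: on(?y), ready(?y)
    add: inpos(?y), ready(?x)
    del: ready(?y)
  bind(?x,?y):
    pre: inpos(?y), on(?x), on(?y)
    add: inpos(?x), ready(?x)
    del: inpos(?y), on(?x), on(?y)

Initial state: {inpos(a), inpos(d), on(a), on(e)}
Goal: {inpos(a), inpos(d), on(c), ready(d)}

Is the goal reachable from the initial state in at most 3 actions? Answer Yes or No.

No

1. push(d,d)  →  {inpos(a), inpos(d), on(a), on(d), on(e)}
2. push(d,c)  →  {inpos(a), inpos(d), on(a), on(c), on(d), on(e)}
3. bind(e,d)  →  {inpos(a), inpos(e), on(a), on(c), ready(e)}
4. push(a,d)  →  {inpos(a), inpos(e), on(a), on(c), on(d), ready(e)}
5. push(a,e)  →  {inpos(a), inpos(e), on(a), on(c), on(d), on(e), ready(e)}
6. bind(d,e)  →  {inpos(a), inpos(d), on(a), on(c), ready(d), ready(e)}
optimal plan length = 6; 6 > 3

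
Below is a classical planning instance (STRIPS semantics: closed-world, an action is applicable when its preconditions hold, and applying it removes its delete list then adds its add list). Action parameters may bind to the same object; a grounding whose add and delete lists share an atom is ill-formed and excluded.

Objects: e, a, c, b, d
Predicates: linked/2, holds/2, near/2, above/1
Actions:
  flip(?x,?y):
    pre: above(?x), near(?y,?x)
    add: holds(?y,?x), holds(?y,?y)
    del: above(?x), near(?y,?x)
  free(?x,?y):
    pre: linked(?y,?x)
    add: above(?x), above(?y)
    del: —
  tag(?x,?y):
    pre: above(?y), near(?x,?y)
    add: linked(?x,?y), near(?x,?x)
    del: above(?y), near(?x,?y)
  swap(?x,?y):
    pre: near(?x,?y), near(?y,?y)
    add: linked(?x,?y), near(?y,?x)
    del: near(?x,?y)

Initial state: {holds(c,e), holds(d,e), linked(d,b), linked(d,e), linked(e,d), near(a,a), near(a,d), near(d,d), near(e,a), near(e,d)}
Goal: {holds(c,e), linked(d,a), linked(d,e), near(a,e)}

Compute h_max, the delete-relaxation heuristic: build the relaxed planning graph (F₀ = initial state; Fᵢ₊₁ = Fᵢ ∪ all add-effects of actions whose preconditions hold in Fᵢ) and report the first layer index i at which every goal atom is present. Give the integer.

F0 = init (10 atoms)
F1 = F0 ∪ {above(b), above(d), above(e), linked(a,d), linked(e,a), near(a,e), near(d,a), near(d,e)}  (18 atoms)
F2 = F1 ∪ {above(a), holds(a,a), holds(a,d), holds(a,e), holds(d,d), holds(e,d), holds(e,e), linked(a,e), linked(d,a), near(e,e)}  (28 atoms)
goal ⊆ F2  ⇒  h_max = 2

2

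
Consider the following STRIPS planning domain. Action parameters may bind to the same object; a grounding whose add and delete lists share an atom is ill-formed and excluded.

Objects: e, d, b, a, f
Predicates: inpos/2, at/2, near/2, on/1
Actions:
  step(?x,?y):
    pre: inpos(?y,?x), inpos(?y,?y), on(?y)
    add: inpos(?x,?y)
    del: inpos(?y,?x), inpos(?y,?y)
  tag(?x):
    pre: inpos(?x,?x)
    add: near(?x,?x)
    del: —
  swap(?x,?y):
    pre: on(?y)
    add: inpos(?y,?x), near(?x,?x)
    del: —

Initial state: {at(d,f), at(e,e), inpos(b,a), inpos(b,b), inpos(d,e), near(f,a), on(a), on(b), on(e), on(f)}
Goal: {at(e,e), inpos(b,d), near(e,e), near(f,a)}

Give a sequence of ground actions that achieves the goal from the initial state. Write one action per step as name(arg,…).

1. swap(e,e)  →  {at(d,f), at(e,e), inpos(b,a), inpos(b,b), inpos(d,e), inpos(e,e), near(e,e), near(f,a), on(a), on(b), on(e), on(f)}
2. swap(d,b)  →  {at(d,f), at(e,e), inpos(b,a), inpos(b,b), inpos(b,d), inpos(d,e), inpos(e,e), near(d,d), near(e,e), near(f,a), on(a), on(b), on(e), on(f)}

swap(e,e); swap(d,b)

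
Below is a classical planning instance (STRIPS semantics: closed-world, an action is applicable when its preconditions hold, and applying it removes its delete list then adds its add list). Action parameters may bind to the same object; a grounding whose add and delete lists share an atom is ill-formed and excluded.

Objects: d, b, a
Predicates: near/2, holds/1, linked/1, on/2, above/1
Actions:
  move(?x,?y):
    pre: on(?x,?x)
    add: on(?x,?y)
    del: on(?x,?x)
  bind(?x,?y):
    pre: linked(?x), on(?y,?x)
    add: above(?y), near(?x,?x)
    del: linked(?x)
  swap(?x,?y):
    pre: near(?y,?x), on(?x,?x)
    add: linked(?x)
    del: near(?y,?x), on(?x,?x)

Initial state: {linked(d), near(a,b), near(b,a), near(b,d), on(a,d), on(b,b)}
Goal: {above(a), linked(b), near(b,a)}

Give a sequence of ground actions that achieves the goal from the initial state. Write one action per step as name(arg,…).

1. bind(d,a)  →  {above(a), near(a,b), near(b,a), near(b,d), near(d,d), on(a,d), on(b,b)}
2. swap(b,a)  →  {above(a), linked(b), near(b,a), near(b,d), near(d,d), on(a,d)}

bind(d,a); swap(b,a)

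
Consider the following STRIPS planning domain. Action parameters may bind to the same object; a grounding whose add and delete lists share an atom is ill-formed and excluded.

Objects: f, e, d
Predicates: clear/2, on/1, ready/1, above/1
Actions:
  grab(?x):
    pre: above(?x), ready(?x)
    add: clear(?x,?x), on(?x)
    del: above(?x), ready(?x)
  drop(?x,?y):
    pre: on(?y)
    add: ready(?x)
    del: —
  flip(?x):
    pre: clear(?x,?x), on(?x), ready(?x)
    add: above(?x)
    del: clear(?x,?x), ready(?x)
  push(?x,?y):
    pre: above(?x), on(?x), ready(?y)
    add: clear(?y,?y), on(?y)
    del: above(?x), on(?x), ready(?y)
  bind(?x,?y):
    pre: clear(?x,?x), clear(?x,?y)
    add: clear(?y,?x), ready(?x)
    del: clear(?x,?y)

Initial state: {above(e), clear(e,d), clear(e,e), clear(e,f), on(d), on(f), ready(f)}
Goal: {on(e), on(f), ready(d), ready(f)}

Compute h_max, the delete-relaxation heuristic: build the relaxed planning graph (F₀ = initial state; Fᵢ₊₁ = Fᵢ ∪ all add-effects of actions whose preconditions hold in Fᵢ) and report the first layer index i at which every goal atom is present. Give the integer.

2

F0 = init (7 atoms)
F1 = F0 ∪ {clear(d,e), clear(f,e), ready(d), ready(e)}  (11 atoms)
F2 = F1 ∪ {on(e)}  (12 atoms)
goal ⊆ F2  ⇒  h_max = 2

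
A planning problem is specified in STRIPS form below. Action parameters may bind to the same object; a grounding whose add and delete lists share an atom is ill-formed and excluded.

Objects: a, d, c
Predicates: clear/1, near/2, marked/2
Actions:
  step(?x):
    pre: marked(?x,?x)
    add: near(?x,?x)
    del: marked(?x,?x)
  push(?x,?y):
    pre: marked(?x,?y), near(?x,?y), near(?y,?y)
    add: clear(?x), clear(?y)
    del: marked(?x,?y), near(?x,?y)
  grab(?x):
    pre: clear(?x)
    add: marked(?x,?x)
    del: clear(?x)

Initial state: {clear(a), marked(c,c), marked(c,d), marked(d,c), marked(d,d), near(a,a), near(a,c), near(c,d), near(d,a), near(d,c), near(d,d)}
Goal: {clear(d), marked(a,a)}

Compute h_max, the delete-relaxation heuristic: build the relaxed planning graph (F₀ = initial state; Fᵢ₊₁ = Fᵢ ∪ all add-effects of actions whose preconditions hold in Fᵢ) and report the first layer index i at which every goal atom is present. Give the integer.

F0 = init (11 atoms)
F1 = F0 ∪ {clear(c), clear(d), marked(a,a), near(c,c)}  (15 atoms)
goal ⊆ F1  ⇒  h_max = 1

1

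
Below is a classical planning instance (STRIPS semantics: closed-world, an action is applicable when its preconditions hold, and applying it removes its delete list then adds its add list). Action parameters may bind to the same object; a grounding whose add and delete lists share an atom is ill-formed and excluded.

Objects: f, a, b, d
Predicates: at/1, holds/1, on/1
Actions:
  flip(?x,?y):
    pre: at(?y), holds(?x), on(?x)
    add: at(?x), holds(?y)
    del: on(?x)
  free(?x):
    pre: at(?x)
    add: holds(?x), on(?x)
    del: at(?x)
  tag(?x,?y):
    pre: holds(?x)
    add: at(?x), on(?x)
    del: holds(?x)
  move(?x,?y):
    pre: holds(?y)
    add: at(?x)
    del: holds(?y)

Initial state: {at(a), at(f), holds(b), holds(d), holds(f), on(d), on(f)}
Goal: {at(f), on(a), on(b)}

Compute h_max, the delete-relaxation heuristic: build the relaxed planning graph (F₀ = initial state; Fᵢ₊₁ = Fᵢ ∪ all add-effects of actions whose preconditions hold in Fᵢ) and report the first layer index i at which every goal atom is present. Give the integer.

1

F0 = init (7 atoms)
F1 = F0 ∪ {at(b), at(d), holds(a), on(a), on(b)}  (12 atoms)
goal ⊆ F1  ⇒  h_max = 1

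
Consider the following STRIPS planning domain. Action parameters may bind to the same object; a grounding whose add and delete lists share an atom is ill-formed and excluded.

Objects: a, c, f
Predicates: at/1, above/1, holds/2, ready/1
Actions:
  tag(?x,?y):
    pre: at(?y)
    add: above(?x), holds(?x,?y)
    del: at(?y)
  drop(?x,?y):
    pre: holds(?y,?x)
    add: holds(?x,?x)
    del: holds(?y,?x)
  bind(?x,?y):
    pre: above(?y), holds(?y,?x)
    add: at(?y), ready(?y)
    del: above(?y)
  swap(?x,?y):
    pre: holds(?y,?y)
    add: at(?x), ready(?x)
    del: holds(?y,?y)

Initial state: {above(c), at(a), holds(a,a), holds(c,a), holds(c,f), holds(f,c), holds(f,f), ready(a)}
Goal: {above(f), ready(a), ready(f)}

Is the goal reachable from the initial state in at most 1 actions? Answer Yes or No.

No

1. tag(f,a)  →  {above(c), above(f), holds(a,a), holds(c,a), holds(c,f), holds(f,a), holds(f,c), holds(f,f), ready(a)}
2. swap(f,a)  →  {above(c), above(f), at(f), holds(c,a), holds(c,f), holds(f,a), holds(f,c), holds(f,f), ready(a), ready(f)}
optimal plan length = 2; 2 > 1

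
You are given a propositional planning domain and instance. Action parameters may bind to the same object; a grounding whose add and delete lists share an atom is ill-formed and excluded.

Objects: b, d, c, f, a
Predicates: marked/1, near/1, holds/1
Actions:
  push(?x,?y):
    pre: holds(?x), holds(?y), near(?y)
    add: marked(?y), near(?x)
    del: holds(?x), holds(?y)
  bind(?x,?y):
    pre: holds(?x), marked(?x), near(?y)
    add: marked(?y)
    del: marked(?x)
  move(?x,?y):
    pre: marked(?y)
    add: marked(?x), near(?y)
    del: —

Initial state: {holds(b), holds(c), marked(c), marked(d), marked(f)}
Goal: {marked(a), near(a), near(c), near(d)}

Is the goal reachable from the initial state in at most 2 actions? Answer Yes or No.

No

1. move(b,d)  →  {holds(b), holds(c), marked(b), marked(c), marked(d), marked(f), near(d)}
2. move(a,c)  →  {holds(b), holds(c), marked(a), marked(b), marked(c), marked(d), marked(f), near(c), near(d)}
3. move(b,a)  →  {holds(b), holds(c), marked(a), marked(b), marked(c), marked(d), marked(f), near(a), near(c), near(d)}
optimal plan length = 3; 3 > 2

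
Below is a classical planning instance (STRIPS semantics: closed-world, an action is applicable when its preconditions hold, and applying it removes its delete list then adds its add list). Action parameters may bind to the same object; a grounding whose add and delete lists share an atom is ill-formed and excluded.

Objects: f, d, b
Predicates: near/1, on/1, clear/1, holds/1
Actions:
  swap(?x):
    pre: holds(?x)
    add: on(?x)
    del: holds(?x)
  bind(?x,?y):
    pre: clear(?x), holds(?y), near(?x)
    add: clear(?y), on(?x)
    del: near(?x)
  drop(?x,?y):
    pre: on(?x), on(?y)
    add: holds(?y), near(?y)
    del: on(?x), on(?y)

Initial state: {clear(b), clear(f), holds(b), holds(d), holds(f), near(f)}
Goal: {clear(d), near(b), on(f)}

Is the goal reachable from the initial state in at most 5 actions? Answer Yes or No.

1. swap(b)  →  {clear(b), clear(f), holds(d), holds(f), near(f), on(b)}
2. bind(f,d)  →  {clear(b), clear(d), clear(f), holds(d), holds(f), on(b), on(f)}
3. drop(b,b)  →  {clear(b), clear(d), clear(f), holds(b), holds(d), holds(f), near(b), on(f)}
optimal plan length = 3; 3 ≤ 5

Yes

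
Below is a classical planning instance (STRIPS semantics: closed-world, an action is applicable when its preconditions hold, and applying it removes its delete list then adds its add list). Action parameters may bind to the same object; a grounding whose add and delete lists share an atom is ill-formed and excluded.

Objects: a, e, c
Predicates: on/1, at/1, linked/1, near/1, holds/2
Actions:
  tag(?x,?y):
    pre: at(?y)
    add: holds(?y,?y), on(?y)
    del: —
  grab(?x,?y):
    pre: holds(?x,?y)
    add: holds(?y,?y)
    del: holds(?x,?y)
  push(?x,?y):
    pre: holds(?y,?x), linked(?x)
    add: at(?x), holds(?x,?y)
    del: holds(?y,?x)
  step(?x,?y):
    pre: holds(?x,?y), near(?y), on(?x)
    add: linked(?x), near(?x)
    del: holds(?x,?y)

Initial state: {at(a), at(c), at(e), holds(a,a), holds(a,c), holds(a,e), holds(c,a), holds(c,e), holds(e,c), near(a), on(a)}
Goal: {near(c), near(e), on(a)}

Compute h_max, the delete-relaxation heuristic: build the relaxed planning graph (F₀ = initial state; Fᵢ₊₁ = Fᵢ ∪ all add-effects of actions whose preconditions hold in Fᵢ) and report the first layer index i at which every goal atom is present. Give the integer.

3

F0 = init (11 atoms)
F1 = F0 ∪ {holds(c,c), holds(e,e), linked(a), on(c), on(e)}  (16 atoms)
F2 = F1 ∪ {linked(c), near(c)}  (18 atoms)
F3 = F2 ∪ {linked(e), near(e)}  (20 atoms)
goal ⊆ F3  ⇒  h_max = 3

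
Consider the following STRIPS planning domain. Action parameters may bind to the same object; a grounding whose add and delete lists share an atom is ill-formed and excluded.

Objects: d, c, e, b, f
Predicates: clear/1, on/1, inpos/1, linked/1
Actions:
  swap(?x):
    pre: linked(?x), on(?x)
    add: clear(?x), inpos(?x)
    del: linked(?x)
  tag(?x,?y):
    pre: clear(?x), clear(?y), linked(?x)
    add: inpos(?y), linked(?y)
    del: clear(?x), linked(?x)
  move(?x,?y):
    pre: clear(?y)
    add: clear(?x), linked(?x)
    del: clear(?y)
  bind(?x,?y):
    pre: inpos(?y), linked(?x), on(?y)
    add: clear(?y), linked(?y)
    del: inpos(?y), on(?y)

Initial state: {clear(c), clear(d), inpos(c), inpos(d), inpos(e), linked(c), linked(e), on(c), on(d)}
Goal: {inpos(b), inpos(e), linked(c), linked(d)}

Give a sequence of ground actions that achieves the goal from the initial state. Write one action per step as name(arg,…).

move(e,d); move(d,c); move(b,d); tag(e,b)

1. move(e,d)  →  {clear(c), clear(e), inpos(c), inpos(d), inpos(e), linked(c), linked(e), on(c), on(d)}
2. move(d,c)  →  {clear(d), clear(e), inpos(c), inpos(d), inpos(e), linked(c), linked(d), linked(e), on(c), on(d)}
3. move(b,d)  →  {clear(b), clear(e), inpos(c), inpos(d), inpos(e), linked(b), linked(c), linked(d), linked(e), on(c), on(d)}
4. tag(e,b)  →  {clear(b), inpos(b), inpos(c), inpos(d), inpos(e), linked(b), linked(c), linked(d), on(c), on(d)}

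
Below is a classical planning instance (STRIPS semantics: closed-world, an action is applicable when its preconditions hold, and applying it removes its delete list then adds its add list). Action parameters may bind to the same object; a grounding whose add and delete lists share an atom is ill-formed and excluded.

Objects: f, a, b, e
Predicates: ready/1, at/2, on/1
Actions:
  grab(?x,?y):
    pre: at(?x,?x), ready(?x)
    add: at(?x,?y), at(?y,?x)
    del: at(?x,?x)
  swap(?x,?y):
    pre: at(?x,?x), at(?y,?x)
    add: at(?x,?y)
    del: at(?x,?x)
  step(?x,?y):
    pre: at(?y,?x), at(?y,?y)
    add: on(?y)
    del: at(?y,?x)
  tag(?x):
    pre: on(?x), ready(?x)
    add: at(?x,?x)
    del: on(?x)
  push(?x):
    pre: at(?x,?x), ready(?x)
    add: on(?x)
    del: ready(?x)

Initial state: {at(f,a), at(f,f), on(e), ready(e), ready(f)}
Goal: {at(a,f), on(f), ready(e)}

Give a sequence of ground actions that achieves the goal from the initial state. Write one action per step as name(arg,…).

step(a,f); grab(f,a)

1. step(a,f)  →  {at(f,f), on(e), on(f), ready(e), ready(f)}
2. grab(f,a)  →  {at(a,f), at(f,a), on(e), on(f), ready(e), ready(f)}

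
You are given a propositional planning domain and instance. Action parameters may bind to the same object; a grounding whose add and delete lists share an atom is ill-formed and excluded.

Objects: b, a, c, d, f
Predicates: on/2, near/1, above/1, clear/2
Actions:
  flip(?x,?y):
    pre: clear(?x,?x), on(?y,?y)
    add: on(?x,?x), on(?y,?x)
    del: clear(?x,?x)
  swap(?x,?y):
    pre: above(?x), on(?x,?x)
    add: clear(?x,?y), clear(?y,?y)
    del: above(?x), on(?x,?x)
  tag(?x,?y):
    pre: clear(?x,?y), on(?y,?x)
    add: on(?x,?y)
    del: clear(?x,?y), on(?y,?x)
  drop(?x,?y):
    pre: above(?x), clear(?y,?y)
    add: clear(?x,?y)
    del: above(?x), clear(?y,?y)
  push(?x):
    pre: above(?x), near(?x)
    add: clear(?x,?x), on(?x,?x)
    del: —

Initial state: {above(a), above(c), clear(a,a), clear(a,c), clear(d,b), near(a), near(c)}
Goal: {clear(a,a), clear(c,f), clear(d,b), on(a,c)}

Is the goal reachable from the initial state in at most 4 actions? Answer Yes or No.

Yes

1. push(a)  →  {above(a), above(c), clear(a,a), clear(a,c), clear(d,b), near(a), near(c), on(a,a)}
2. push(c)  →  {above(a), above(c), clear(a,a), clear(a,c), clear(c,c), clear(d,b), near(a), near(c), on(a,a), on(c,c)}
3. flip(c,a)  →  {above(a), above(c), clear(a,a), clear(a,c), clear(d,b), near(a), near(c), on(a,a), on(a,c), on(c,c)}
4. swap(c,f)  →  {above(a), clear(a,a), clear(a,c), clear(c,f), clear(d,b), clear(f,f), near(a), near(c), on(a,a), on(a,c)}
optimal plan length = 4; 4 ≤ 4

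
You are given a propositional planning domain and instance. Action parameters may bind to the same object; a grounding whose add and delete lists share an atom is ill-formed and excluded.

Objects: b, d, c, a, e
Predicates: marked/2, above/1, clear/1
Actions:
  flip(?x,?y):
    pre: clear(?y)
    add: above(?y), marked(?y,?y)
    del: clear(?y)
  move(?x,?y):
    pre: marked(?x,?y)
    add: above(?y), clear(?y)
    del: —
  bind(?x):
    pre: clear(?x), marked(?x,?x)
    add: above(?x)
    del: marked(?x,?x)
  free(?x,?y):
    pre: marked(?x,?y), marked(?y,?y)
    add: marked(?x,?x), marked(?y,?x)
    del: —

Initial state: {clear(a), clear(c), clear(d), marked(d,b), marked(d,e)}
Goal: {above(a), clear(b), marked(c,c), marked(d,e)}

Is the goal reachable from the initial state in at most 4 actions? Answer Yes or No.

Yes

1. flip(b,c)  →  {above(c), clear(a), clear(d), marked(c,c), marked(d,b), marked(d,e)}
2. flip(b,a)  →  {above(a), above(c), clear(d), marked(a,a), marked(c,c), marked(d,b), marked(d,e)}
3. move(d,b)  →  {above(a), above(b), above(c), clear(b), clear(d), marked(a,a), marked(c,c), marked(d,b), marked(d,e)}
optimal plan length = 3; 3 ≤ 4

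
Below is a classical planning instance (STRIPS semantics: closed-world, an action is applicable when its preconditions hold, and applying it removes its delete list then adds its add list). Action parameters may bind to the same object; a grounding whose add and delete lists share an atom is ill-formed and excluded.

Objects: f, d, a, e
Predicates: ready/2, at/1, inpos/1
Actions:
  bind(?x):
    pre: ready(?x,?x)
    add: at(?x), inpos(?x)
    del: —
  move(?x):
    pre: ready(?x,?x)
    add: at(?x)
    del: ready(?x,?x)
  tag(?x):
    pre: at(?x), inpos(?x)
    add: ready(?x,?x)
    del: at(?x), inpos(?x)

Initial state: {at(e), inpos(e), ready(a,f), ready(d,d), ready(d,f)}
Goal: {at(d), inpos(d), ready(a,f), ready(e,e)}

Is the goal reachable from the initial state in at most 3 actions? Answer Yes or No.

1. bind(d)  →  {at(d), at(e), inpos(d), inpos(e), ready(a,f), ready(d,d), ready(d,f)}
2. tag(e)  →  {at(d), inpos(d), ready(a,f), ready(d,d), ready(d,f), ready(e,e)}
optimal plan length = 2; 2 ≤ 3

Yes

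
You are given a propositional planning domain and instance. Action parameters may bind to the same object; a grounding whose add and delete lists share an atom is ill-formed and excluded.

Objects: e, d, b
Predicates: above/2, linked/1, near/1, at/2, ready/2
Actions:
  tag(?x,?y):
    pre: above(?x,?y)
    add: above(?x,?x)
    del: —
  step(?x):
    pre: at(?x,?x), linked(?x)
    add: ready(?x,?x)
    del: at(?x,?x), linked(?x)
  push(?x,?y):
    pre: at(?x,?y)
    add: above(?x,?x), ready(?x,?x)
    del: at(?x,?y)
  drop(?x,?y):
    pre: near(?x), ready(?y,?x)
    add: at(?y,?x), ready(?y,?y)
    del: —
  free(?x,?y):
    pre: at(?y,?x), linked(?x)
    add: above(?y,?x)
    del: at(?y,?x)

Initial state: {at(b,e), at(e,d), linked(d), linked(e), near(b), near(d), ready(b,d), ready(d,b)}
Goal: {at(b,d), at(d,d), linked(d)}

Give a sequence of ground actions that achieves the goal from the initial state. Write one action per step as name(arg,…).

drop(d,b); drop(b,d); drop(d,d)

1. drop(d,b)  →  {at(b,d), at(b,e), at(e,d), linked(d), linked(e), near(b), near(d), ready(b,b), ready(b,d), ready(d,b)}
2. drop(b,d)  →  {at(b,d), at(b,e), at(d,b), at(e,d), linked(d), linked(e), near(b), near(d), ready(b,b), ready(b,d), ready(d,b), ready(d,d)}
3. drop(d,d)  →  {at(b,d), at(b,e), at(d,b), at(d,d), at(e,d), linked(d), linked(e), near(b), near(d), ready(b,b), ready(b,d), ready(d,b), ready(d,d)}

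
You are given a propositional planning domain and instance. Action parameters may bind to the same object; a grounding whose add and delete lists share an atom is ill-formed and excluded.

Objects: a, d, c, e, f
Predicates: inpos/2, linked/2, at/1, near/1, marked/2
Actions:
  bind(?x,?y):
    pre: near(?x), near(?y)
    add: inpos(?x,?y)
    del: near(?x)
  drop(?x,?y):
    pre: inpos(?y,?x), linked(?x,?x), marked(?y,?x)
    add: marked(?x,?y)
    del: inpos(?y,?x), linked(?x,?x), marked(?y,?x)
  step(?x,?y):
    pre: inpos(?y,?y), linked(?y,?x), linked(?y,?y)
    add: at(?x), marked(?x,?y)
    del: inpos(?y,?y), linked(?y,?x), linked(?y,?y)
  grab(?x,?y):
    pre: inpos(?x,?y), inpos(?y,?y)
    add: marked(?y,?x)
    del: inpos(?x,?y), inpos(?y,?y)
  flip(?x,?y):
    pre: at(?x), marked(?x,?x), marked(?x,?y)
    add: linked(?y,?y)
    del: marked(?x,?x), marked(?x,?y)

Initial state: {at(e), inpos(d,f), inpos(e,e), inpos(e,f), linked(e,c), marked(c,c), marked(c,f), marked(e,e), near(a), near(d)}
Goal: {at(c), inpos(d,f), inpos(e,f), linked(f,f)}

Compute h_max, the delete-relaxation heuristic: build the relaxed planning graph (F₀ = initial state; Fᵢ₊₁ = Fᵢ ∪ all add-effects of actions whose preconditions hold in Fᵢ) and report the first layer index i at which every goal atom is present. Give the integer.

F0 = init (10 atoms)
F1 = F0 ∪ {inpos(a,a), inpos(a,d), inpos(d,a), inpos(d,d), linked(e,e)}  (15 atoms)
F2 = F1 ∪ {at(c), marked(a,a), marked(a,d), marked(c,e), marked(d,a), marked(d,d)}  (21 atoms)
F3 = F2 ∪ {linked(c,c), linked(f,f)}  (23 atoms)
goal ⊆ F3  ⇒  h_max = 3

3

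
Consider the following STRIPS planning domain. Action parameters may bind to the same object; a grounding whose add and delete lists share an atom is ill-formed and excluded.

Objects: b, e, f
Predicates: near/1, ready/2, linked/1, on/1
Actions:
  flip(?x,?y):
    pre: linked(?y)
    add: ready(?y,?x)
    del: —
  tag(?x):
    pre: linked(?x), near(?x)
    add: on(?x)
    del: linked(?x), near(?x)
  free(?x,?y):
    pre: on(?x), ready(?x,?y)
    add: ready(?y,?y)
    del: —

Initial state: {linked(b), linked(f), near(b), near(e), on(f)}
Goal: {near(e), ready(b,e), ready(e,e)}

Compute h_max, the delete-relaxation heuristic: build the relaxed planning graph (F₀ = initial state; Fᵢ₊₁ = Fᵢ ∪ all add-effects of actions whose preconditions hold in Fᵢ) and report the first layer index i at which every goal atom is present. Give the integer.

2

F0 = init (5 atoms)
F1 = F0 ∪ {on(b), ready(b,b), ready(b,e), ready(b,f), ready(f,b), ready(f,e), ready(f,f)}  (12 atoms)
F2 = F1 ∪ {ready(e,e)}  (13 atoms)
goal ⊆ F2  ⇒  h_max = 2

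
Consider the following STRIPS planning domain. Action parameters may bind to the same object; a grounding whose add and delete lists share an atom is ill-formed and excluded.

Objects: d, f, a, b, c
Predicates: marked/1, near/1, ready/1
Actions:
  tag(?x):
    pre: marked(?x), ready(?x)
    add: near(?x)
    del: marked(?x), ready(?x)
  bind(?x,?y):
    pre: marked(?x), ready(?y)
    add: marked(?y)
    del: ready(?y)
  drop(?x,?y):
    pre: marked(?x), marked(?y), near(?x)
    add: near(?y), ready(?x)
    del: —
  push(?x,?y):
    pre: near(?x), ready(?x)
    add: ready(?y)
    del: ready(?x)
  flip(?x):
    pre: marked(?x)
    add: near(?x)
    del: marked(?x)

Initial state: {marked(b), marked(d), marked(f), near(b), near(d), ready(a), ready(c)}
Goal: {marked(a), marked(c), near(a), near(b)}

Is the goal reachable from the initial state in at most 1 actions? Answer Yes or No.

No

1. bind(d,a)  →  {marked(a), marked(b), marked(d), marked(f), near(b), near(d), ready(c)}
2. bind(d,c)  →  {marked(a), marked(b), marked(c), marked(d), marked(f), near(b), near(d)}
3. drop(d,a)  →  {marked(a), marked(b), marked(c), marked(d), marked(f), near(a), near(b), near(d), ready(d)}
optimal plan length = 3; 3 > 1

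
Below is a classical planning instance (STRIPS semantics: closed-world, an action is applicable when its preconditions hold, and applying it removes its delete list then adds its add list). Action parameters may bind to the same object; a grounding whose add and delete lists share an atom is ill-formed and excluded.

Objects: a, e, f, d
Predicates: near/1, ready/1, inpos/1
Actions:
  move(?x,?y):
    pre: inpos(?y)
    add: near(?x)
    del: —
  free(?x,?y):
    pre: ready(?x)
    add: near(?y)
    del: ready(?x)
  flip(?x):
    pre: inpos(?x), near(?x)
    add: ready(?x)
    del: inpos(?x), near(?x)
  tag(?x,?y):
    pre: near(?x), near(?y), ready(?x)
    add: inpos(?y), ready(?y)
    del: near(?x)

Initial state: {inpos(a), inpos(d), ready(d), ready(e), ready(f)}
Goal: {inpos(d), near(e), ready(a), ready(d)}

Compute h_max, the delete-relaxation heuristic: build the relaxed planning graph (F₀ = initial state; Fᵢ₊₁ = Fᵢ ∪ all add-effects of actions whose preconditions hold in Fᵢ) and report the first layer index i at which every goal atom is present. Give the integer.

2

F0 = init (5 atoms)
F1 = F0 ∪ {near(a), near(d), near(e), near(f)}  (9 atoms)
F2 = F1 ∪ {inpos(e), inpos(f), ready(a)}  (12 atoms)
goal ⊆ F2  ⇒  h_max = 2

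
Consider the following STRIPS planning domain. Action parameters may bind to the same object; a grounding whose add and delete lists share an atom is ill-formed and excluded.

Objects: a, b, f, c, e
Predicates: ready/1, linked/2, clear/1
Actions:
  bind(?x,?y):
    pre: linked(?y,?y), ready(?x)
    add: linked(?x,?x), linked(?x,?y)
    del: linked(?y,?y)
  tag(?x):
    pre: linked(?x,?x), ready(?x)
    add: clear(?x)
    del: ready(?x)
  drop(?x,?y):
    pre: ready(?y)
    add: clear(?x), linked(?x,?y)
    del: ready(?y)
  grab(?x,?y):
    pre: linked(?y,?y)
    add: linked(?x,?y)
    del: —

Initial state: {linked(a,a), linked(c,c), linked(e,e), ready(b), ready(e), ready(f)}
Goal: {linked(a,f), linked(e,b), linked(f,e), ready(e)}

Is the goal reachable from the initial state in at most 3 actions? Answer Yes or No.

Yes

1. bind(f,e)  →  {linked(a,a), linked(c,c), linked(f,e), linked(f,f), ready(b), ready(e), ready(f)}
2. drop(a,f)  →  {clear(a), linked(a,a), linked(a,f), linked(c,c), linked(f,e), linked(f,f), ready(b), ready(e)}
3. drop(e,b)  →  {clear(a), clear(e), linked(a,a), linked(a,f), linked(c,c), linked(e,b), linked(f,e), linked(f,f), ready(e)}
optimal plan length = 3; 3 ≤ 3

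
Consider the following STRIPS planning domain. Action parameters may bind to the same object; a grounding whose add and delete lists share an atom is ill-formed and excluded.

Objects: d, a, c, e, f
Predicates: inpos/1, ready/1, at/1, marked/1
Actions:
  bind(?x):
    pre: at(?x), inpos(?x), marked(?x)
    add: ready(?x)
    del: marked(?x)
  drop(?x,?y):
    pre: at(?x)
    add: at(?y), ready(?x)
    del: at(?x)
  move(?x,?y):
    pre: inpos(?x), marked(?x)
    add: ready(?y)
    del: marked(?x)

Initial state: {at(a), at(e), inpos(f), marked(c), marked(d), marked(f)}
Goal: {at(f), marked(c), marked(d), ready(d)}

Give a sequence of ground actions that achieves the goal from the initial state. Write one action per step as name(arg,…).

drop(a,d); drop(d,f)

1. drop(a,d)  →  {at(d), at(e), inpos(f), marked(c), marked(d), marked(f), ready(a)}
2. drop(d,f)  →  {at(e), at(f), inpos(f), marked(c), marked(d), marked(f), ready(a), ready(d)}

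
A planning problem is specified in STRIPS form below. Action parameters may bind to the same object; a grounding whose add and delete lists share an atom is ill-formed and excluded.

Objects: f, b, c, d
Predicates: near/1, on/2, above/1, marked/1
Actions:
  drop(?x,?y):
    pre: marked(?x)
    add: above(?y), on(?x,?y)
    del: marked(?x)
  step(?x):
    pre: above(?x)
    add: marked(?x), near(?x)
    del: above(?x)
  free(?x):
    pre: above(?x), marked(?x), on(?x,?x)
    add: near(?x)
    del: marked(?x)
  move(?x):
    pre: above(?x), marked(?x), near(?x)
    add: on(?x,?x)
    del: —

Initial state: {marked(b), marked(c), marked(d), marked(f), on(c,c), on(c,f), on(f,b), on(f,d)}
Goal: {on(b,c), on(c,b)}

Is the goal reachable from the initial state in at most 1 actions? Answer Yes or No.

1. drop(b,c)  →  {above(c), marked(c), marked(d), marked(f), on(b,c), on(c,c), on(c,f), on(f,b), on(f,d)}
2. drop(c,b)  →  {above(b), above(c), marked(d), marked(f), on(b,c), on(c,b), on(c,c), on(c,f), on(f,b), on(f,d)}
optimal plan length = 2; 2 > 1

No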